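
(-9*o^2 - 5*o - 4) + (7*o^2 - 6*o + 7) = -2*o^2 - 11*o + 3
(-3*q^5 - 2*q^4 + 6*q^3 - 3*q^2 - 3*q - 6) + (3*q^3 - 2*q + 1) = -3*q^5 - 2*q^4 + 9*q^3 - 3*q^2 - 5*q - 5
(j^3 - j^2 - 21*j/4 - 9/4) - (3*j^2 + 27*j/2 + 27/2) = j^3 - 4*j^2 - 75*j/4 - 63/4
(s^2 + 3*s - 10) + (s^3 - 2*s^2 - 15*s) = s^3 - s^2 - 12*s - 10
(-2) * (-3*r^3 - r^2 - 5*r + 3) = 6*r^3 + 2*r^2 + 10*r - 6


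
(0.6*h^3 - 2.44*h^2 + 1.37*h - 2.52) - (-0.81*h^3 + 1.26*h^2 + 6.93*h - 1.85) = 1.41*h^3 - 3.7*h^2 - 5.56*h - 0.67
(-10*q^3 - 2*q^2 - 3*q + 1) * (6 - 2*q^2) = 20*q^5 + 4*q^4 - 54*q^3 - 14*q^2 - 18*q + 6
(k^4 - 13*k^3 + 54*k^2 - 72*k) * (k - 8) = k^5 - 21*k^4 + 158*k^3 - 504*k^2 + 576*k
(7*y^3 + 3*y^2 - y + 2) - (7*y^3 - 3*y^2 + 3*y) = 6*y^2 - 4*y + 2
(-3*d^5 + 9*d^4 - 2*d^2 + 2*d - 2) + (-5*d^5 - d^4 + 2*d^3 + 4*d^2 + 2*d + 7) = -8*d^5 + 8*d^4 + 2*d^3 + 2*d^2 + 4*d + 5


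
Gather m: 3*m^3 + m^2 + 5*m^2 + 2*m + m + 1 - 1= 3*m^3 + 6*m^2 + 3*m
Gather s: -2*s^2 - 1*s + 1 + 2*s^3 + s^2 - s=2*s^3 - s^2 - 2*s + 1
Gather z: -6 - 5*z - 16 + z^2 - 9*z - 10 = z^2 - 14*z - 32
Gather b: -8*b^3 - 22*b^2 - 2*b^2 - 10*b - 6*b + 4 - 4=-8*b^3 - 24*b^2 - 16*b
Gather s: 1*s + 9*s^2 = 9*s^2 + s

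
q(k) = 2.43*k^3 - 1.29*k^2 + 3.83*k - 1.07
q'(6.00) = 250.79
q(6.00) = 500.35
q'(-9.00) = 617.54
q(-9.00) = -1911.50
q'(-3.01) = 77.64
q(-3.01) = -90.55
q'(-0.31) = 5.33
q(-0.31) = -2.45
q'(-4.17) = 141.35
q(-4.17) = -215.68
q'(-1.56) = 25.60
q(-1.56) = -19.41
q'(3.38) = 78.39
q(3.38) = 90.97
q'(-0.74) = 9.73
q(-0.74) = -5.60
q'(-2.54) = 57.42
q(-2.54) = -58.94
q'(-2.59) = 59.41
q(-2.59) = -61.86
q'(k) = 7.29*k^2 - 2.58*k + 3.83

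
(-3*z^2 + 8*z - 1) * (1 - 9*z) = 27*z^3 - 75*z^2 + 17*z - 1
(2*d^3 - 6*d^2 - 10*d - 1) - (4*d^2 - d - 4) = 2*d^3 - 10*d^2 - 9*d + 3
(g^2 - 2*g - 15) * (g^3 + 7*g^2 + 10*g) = g^5 + 5*g^4 - 19*g^3 - 125*g^2 - 150*g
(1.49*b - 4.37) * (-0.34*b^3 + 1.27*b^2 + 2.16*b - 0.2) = -0.5066*b^4 + 3.3781*b^3 - 2.3315*b^2 - 9.7372*b + 0.874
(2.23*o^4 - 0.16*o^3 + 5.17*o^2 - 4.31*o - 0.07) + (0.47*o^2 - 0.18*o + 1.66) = 2.23*o^4 - 0.16*o^3 + 5.64*o^2 - 4.49*o + 1.59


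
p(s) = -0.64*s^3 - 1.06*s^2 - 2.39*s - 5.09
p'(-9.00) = -138.83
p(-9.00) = 397.12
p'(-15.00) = -402.59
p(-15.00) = 1952.26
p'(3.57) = -34.43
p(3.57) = -56.25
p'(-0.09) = -2.21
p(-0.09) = -4.88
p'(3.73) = -37.01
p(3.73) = -61.97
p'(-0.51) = -1.81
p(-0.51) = -4.06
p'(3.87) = -39.35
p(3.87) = -67.31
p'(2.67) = -21.74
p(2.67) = -31.21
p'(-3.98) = -24.37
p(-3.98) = 27.98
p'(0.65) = -4.58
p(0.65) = -7.27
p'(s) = -1.92*s^2 - 2.12*s - 2.39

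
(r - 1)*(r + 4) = r^2 + 3*r - 4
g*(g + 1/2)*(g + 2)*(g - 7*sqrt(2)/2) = g^4 - 7*sqrt(2)*g^3/2 + 5*g^3/2 - 35*sqrt(2)*g^2/4 + g^2 - 7*sqrt(2)*g/2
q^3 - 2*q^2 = q^2*(q - 2)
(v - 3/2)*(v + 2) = v^2 + v/2 - 3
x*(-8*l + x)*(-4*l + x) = 32*l^2*x - 12*l*x^2 + x^3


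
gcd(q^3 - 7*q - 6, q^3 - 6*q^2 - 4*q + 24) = q + 2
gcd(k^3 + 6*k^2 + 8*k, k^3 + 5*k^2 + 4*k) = k^2 + 4*k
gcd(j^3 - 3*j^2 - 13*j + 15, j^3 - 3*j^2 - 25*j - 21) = j + 3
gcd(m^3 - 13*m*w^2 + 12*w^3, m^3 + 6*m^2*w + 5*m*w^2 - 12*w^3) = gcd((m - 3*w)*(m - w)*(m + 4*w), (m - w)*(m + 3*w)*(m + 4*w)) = -m^2 - 3*m*w + 4*w^2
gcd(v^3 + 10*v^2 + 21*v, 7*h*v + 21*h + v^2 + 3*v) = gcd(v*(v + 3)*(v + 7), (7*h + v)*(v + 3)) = v + 3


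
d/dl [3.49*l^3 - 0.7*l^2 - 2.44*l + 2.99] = 10.47*l^2 - 1.4*l - 2.44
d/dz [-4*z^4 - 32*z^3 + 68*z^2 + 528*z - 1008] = -16*z^3 - 96*z^2 + 136*z + 528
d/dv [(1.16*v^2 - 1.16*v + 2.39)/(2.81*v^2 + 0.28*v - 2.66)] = (3.5844*v^2 - 19.603*v + 2.4164)/(7.8961*v^4 + 1.5736*v^3 - 14.8708*v^2 - 1.4896*v + 7.0756)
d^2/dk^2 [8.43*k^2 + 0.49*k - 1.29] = 16.8600000000000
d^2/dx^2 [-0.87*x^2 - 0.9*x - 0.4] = -1.74000000000000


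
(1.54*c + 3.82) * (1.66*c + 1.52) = 2.5564*c^2 + 8.682*c + 5.8064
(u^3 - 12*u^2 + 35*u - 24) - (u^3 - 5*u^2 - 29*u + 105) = -7*u^2 + 64*u - 129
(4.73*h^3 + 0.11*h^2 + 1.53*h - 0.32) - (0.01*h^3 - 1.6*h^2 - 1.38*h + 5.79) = 4.72*h^3 + 1.71*h^2 + 2.91*h - 6.11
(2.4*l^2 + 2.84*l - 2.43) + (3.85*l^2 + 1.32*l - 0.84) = 6.25*l^2 + 4.16*l - 3.27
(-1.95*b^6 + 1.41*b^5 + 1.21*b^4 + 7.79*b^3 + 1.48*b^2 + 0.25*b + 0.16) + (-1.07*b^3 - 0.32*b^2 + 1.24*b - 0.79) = -1.95*b^6 + 1.41*b^5 + 1.21*b^4 + 6.72*b^3 + 1.16*b^2 + 1.49*b - 0.63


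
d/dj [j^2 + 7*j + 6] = 2*j + 7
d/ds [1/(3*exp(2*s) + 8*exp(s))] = 2*(-3*exp(s) - 4)*exp(-s)/(3*exp(s) + 8)^2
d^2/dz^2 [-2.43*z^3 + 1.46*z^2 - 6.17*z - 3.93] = 2.92 - 14.58*z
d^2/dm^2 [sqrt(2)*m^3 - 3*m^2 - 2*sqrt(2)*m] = 6*sqrt(2)*m - 6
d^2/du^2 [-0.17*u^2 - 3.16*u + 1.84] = -0.340000000000000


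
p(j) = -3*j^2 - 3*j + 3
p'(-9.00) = 51.00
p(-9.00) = -213.00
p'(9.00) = -57.00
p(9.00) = -267.00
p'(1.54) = -12.24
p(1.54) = -8.73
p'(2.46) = -17.76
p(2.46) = -22.53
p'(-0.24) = -1.56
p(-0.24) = 3.55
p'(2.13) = -15.78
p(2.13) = -17.00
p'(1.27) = -10.62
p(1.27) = -5.65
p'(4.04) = -27.24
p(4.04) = -58.08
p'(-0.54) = 0.24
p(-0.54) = 3.75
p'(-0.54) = 0.24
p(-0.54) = 3.75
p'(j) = -6*j - 3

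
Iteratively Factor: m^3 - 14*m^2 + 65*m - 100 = (m - 4)*(m^2 - 10*m + 25) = (m - 5)*(m - 4)*(m - 5)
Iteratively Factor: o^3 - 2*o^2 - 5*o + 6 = (o + 2)*(o^2 - 4*o + 3) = (o - 1)*(o + 2)*(o - 3)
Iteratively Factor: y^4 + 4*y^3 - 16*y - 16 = (y + 2)*(y^3 + 2*y^2 - 4*y - 8) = (y - 2)*(y + 2)*(y^2 + 4*y + 4) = (y - 2)*(y + 2)^2*(y + 2)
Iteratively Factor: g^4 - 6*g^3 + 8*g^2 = (g)*(g^3 - 6*g^2 + 8*g) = g*(g - 4)*(g^2 - 2*g) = g*(g - 4)*(g - 2)*(g)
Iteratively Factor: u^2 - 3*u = (u)*(u - 3)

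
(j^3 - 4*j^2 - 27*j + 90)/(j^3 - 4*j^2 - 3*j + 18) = (j^2 - j - 30)/(j^2 - j - 6)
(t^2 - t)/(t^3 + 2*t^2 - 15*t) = (t - 1)/(t^2 + 2*t - 15)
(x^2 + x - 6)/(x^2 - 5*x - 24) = (x - 2)/(x - 8)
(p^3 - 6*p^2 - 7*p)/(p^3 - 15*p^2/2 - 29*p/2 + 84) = 2*p*(p^2 - 6*p - 7)/(2*p^3 - 15*p^2 - 29*p + 168)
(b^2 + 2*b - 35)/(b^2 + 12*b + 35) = (b - 5)/(b + 5)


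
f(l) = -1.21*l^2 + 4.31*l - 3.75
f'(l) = 4.31 - 2.42*l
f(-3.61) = -35.08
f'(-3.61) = 13.05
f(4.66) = -9.94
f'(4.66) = -6.97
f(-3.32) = -31.40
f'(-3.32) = 12.34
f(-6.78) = -88.59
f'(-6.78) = 20.72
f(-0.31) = -5.20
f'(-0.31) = 5.06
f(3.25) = -2.52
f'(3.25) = -3.56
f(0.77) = -1.15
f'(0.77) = 2.45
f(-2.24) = -19.48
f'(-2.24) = 9.73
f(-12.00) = -229.71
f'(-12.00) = 33.35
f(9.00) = -62.97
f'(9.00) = -17.47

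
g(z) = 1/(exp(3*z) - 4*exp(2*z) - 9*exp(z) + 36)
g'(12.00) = 0.00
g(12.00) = 0.00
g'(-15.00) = 0.00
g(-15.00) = 0.03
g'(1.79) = -0.11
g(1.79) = 0.02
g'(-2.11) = 0.00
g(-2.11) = 0.03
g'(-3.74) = 0.00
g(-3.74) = 0.03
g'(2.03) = -0.03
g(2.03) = 0.01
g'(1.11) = 427.93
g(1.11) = -4.99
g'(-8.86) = 0.00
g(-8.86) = 0.03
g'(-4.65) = 0.00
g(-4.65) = 0.03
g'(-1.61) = 0.00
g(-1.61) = 0.03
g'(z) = (-3*exp(3*z) + 8*exp(2*z) + 9*exp(z))/(exp(3*z) - 4*exp(2*z) - 9*exp(z) + 36)^2 = (-3*exp(2*z) + 8*exp(z) + 9)*exp(z)/(exp(3*z) - 4*exp(2*z) - 9*exp(z) + 36)^2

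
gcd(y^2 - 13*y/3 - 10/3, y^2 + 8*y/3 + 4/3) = y + 2/3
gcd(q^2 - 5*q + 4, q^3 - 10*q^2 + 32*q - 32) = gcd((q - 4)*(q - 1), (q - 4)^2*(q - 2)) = q - 4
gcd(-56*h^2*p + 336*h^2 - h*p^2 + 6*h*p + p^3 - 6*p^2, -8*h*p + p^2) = -8*h + p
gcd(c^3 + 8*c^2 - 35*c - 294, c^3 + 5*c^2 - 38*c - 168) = c^2 + c - 42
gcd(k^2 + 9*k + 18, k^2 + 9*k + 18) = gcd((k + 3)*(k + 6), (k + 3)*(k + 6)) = k^2 + 9*k + 18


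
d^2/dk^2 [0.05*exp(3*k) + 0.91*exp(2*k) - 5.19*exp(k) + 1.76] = (0.45*exp(2*k) + 3.64*exp(k) - 5.19)*exp(k)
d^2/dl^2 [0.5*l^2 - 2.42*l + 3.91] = 1.00000000000000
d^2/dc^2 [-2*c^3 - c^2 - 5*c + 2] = -12*c - 2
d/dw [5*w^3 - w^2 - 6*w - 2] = 15*w^2 - 2*w - 6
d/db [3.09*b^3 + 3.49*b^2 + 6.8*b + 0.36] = 9.27*b^2 + 6.98*b + 6.8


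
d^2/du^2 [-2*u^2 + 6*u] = -4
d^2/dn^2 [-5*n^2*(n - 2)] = 20 - 30*n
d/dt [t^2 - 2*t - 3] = 2*t - 2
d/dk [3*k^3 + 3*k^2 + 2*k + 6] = 9*k^2 + 6*k + 2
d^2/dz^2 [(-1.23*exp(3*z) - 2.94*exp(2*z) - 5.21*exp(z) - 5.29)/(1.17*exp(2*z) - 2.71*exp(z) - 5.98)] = (-1.683747*exp(6*z) + 11.699883*exp(5*z) - 35.375163*exp(4*z) - 368.621415*exp(3*z) - 707.197491*exp(2*z) - 523.008431*exp(z) - 100.583002)*exp(z)/(1.601613*exp(6*z) - 11.129157*exp(5*z) + 1.219725*exp(4*z) + 93.862205*exp(3*z) - 6.23415000000001*exp(2*z) - 290.732052*exp(z) - 213.847192)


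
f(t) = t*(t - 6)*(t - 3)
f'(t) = t*(t - 6) + t*(t - 3) + (t - 6)*(t - 3) = 3*t^2 - 18*t + 18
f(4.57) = -10.26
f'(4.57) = -1.61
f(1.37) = 10.34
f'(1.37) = -1.03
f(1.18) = 10.35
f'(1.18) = 0.94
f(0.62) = 7.94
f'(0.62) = 7.99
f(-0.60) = -14.26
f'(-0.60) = 29.88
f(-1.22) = -37.17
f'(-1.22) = 44.43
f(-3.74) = -245.52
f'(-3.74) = 127.28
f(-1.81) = -67.99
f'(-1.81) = 60.41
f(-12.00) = -3240.00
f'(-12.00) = 666.00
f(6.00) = 0.00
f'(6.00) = 18.00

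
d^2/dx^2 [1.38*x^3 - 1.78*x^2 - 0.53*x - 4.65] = 8.28*x - 3.56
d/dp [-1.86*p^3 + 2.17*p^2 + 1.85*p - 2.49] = -5.58*p^2 + 4.34*p + 1.85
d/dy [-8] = 0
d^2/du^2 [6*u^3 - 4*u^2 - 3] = 36*u - 8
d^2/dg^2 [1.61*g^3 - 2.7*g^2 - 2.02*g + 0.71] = 9.66*g - 5.4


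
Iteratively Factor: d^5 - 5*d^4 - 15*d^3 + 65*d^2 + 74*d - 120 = (d + 3)*(d^4 - 8*d^3 + 9*d^2 + 38*d - 40) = (d + 2)*(d + 3)*(d^3 - 10*d^2 + 29*d - 20) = (d - 1)*(d + 2)*(d + 3)*(d^2 - 9*d + 20) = (d - 5)*(d - 1)*(d + 2)*(d + 3)*(d - 4)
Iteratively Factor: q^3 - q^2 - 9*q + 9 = (q + 3)*(q^2 - 4*q + 3) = (q - 1)*(q + 3)*(q - 3)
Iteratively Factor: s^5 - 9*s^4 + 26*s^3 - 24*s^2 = (s)*(s^4 - 9*s^3 + 26*s^2 - 24*s) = s*(s - 4)*(s^3 - 5*s^2 + 6*s) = s*(s - 4)*(s - 3)*(s^2 - 2*s) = s*(s - 4)*(s - 3)*(s - 2)*(s)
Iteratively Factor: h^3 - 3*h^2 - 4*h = (h - 4)*(h^2 + h) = (h - 4)*(h + 1)*(h)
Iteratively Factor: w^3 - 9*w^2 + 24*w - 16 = (w - 4)*(w^2 - 5*w + 4) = (w - 4)^2*(w - 1)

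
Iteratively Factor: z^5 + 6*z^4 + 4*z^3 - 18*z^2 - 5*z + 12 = (z + 4)*(z^4 + 2*z^3 - 4*z^2 - 2*z + 3) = (z - 1)*(z + 4)*(z^3 + 3*z^2 - z - 3) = (z - 1)^2*(z + 4)*(z^2 + 4*z + 3) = (z - 1)^2*(z + 1)*(z + 4)*(z + 3)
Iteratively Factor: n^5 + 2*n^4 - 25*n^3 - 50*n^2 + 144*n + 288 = (n - 3)*(n^4 + 5*n^3 - 10*n^2 - 80*n - 96) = (n - 3)*(n + 4)*(n^3 + n^2 - 14*n - 24) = (n - 3)*(n + 3)*(n + 4)*(n^2 - 2*n - 8) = (n - 4)*(n - 3)*(n + 3)*(n + 4)*(n + 2)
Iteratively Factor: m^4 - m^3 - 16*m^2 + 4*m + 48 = (m + 2)*(m^3 - 3*m^2 - 10*m + 24) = (m + 2)*(m + 3)*(m^2 - 6*m + 8) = (m - 2)*(m + 2)*(m + 3)*(m - 4)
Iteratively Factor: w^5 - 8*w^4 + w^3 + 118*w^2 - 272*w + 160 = (w + 4)*(w^4 - 12*w^3 + 49*w^2 - 78*w + 40) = (w - 2)*(w + 4)*(w^3 - 10*w^2 + 29*w - 20) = (w - 2)*(w - 1)*(w + 4)*(w^2 - 9*w + 20) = (w - 5)*(w - 2)*(w - 1)*(w + 4)*(w - 4)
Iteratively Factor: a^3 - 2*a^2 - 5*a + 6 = (a - 3)*(a^2 + a - 2) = (a - 3)*(a + 2)*(a - 1)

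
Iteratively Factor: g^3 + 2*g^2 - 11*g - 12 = (g - 3)*(g^2 + 5*g + 4) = (g - 3)*(g + 4)*(g + 1)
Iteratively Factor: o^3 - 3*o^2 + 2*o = (o - 2)*(o^2 - o) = (o - 2)*(o - 1)*(o)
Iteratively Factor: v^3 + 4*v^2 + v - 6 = (v + 2)*(v^2 + 2*v - 3) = (v - 1)*(v + 2)*(v + 3)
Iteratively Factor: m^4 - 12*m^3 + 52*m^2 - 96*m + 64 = (m - 4)*(m^3 - 8*m^2 + 20*m - 16) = (m - 4)^2*(m^2 - 4*m + 4) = (m - 4)^2*(m - 2)*(m - 2)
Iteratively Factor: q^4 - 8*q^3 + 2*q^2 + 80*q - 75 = (q - 5)*(q^3 - 3*q^2 - 13*q + 15) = (q - 5)*(q + 3)*(q^2 - 6*q + 5) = (q - 5)*(q - 1)*(q + 3)*(q - 5)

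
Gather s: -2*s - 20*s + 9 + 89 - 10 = 88 - 22*s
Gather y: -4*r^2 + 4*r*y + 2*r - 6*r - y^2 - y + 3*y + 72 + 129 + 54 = -4*r^2 - 4*r - y^2 + y*(4*r + 2) + 255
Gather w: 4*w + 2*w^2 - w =2*w^2 + 3*w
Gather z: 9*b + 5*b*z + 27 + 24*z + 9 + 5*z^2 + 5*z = 9*b + 5*z^2 + z*(5*b + 29) + 36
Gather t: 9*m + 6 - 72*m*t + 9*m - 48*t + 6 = 18*m + t*(-72*m - 48) + 12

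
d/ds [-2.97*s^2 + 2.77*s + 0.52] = 2.77 - 5.94*s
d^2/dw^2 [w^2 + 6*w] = 2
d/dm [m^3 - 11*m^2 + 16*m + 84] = 3*m^2 - 22*m + 16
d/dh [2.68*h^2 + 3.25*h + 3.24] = 5.36*h + 3.25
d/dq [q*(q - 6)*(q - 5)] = 3*q^2 - 22*q + 30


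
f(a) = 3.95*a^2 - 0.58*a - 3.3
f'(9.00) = 70.52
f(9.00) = 311.43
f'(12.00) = 94.22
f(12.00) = 558.54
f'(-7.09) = -56.59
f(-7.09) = 199.37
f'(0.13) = 0.45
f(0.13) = -3.31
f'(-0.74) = -6.43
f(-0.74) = -0.71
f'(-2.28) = -18.59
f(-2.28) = 18.56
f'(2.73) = 20.99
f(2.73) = 24.56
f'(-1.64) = -13.54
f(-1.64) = 8.28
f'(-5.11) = -40.95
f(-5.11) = 102.81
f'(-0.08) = -1.21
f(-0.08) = -3.23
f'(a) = 7.9*a - 0.58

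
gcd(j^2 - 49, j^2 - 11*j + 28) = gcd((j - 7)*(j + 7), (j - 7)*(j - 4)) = j - 7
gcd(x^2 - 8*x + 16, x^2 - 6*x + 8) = x - 4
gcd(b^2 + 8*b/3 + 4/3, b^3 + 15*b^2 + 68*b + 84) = b + 2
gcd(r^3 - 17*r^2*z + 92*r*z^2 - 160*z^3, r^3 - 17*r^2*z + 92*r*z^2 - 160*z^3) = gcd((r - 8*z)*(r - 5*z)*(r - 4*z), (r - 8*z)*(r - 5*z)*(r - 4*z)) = -r^3 + 17*r^2*z - 92*r*z^2 + 160*z^3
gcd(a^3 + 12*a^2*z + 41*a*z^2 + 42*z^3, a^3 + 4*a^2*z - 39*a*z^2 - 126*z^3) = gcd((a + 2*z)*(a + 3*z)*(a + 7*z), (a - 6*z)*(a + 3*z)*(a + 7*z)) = a^2 + 10*a*z + 21*z^2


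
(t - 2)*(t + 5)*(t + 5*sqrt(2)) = t^3 + 3*t^2 + 5*sqrt(2)*t^2 - 10*t + 15*sqrt(2)*t - 50*sqrt(2)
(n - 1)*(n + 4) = n^2 + 3*n - 4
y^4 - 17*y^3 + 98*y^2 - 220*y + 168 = (y - 7)*(y - 6)*(y - 2)^2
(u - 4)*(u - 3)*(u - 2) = u^3 - 9*u^2 + 26*u - 24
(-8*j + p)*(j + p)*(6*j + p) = -48*j^3 - 50*j^2*p - j*p^2 + p^3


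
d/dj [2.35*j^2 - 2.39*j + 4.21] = 4.7*j - 2.39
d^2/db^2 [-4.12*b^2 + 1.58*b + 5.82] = -8.24000000000000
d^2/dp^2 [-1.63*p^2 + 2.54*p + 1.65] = -3.26000000000000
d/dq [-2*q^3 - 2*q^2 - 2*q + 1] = -6*q^2 - 4*q - 2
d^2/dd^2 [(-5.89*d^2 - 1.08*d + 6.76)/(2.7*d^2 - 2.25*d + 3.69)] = (-87.3099*d^3 + 647.77482*d^2 - 181.84176*d - 244.585818)/(19.683*d^6 - 49.2075*d^5 + 121.70655*d^4 - 145.891125*d^3 + 166.332285*d^2 - 91.908675*d + 50.243409)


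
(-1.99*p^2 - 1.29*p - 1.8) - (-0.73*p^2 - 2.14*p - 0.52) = -1.26*p^2 + 0.85*p - 1.28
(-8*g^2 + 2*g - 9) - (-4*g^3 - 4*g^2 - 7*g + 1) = 4*g^3 - 4*g^2 + 9*g - 10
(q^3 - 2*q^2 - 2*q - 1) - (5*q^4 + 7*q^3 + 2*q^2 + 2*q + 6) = -5*q^4 - 6*q^3 - 4*q^2 - 4*q - 7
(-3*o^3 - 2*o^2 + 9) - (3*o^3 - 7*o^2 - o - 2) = -6*o^3 + 5*o^2 + o + 11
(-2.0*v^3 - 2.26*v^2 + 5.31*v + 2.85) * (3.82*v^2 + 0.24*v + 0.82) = -7.64*v^5 - 9.1132*v^4 + 18.1018*v^3 + 10.3082*v^2 + 5.0382*v + 2.337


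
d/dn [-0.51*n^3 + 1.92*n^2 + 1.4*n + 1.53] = -1.53*n^2 + 3.84*n + 1.4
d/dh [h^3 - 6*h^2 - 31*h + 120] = 3*h^2 - 12*h - 31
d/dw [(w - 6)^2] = 2*w - 12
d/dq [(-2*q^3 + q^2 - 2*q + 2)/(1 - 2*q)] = 2*(4*q^3 - 4*q^2 + q + 1)/(4*q^2 - 4*q + 1)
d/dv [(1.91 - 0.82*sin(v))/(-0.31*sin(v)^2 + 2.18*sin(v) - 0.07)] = (-0.2542*sin(v)^2 + 1.1842*sin(v) - 4.1064)*cos(v)/(0.0961*sin(v)^4 - 1.3516*sin(v)^3 + 4.7958*sin(v)^2 - 0.3052*sin(v) + 0.0049)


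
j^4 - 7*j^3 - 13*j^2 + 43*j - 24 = (j - 8)*(j - 1)^2*(j + 3)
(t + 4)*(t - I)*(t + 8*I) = t^3 + 4*t^2 + 7*I*t^2 + 8*t + 28*I*t + 32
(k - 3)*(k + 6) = k^2 + 3*k - 18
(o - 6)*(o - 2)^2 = o^3 - 10*o^2 + 28*o - 24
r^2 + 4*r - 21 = (r - 3)*(r + 7)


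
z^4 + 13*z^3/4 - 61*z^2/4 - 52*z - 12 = (z - 4)*(z + 1/4)*(z + 3)*(z + 4)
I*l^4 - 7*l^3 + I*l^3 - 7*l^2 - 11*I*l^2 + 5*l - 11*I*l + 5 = (l + I)^2*(l + 5*I)*(I*l + I)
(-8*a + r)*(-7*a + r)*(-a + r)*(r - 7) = -56*a^3*r + 392*a^3 + 71*a^2*r^2 - 497*a^2*r - 16*a*r^3 + 112*a*r^2 + r^4 - 7*r^3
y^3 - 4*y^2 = y^2*(y - 4)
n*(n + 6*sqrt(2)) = n^2 + 6*sqrt(2)*n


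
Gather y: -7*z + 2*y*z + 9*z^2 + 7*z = 2*y*z + 9*z^2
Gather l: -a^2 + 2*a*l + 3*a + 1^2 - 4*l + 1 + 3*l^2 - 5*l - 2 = -a^2 + 3*a + 3*l^2 + l*(2*a - 9)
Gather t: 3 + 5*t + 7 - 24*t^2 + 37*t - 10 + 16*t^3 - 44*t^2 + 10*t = 16*t^3 - 68*t^2 + 52*t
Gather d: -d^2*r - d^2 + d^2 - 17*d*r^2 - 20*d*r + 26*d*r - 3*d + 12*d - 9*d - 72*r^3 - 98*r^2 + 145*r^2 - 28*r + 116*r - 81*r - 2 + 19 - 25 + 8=-d^2*r + d*(-17*r^2 + 6*r) - 72*r^3 + 47*r^2 + 7*r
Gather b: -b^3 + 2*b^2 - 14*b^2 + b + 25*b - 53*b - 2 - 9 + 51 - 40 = -b^3 - 12*b^2 - 27*b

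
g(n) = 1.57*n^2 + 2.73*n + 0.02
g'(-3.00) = -6.69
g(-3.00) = 5.96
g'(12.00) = 40.41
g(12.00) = 258.86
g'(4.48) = 16.80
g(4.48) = 43.76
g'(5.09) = 18.71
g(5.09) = 54.59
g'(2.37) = 10.17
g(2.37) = 15.31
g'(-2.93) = -6.47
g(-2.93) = 5.50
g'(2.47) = 10.49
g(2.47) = 16.34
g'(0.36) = 3.86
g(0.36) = 1.21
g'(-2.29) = -4.46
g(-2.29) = 2.00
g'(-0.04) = 2.60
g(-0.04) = -0.09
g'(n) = 3.14*n + 2.73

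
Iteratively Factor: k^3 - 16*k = (k)*(k^2 - 16) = k*(k - 4)*(k + 4)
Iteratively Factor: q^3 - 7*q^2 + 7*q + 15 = (q + 1)*(q^2 - 8*q + 15) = (q - 5)*(q + 1)*(q - 3)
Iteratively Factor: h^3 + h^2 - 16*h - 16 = (h - 4)*(h^2 + 5*h + 4) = (h - 4)*(h + 1)*(h + 4)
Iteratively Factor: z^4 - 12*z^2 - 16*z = (z - 4)*(z^3 + 4*z^2 + 4*z) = z*(z - 4)*(z^2 + 4*z + 4) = z*(z - 4)*(z + 2)*(z + 2)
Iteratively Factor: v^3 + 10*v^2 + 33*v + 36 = (v + 3)*(v^2 + 7*v + 12) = (v + 3)*(v + 4)*(v + 3)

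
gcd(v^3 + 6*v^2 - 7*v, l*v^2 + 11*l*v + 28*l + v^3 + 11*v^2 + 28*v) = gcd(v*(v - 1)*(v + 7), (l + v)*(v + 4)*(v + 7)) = v + 7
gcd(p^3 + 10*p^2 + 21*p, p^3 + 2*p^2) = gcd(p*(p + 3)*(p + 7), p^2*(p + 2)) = p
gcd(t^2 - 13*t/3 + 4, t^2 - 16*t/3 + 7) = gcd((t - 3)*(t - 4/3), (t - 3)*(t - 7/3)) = t - 3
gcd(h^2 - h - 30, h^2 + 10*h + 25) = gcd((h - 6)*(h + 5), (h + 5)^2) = h + 5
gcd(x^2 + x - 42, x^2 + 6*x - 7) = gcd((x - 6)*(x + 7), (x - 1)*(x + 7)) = x + 7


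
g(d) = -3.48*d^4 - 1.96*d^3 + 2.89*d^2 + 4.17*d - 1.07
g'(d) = -13.92*d^3 - 5.88*d^2 + 5.78*d + 4.17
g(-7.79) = -11746.94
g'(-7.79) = 6182.71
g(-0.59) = -2.54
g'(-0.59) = 1.57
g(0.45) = 1.07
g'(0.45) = 4.31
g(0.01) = -1.03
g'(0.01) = 4.23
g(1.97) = -49.04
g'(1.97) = -113.69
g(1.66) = -21.57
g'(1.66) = -66.11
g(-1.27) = -6.74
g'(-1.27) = 15.86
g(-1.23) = -6.14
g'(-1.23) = 14.07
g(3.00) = -297.35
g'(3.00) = -407.25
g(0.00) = -1.07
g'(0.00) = 4.17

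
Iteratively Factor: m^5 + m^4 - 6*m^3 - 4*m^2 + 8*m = (m - 1)*(m^4 + 2*m^3 - 4*m^2 - 8*m) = (m - 2)*(m - 1)*(m^3 + 4*m^2 + 4*m) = (m - 2)*(m - 1)*(m + 2)*(m^2 + 2*m) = (m - 2)*(m - 1)*(m + 2)^2*(m)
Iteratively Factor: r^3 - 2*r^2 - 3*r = (r)*(r^2 - 2*r - 3) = r*(r + 1)*(r - 3)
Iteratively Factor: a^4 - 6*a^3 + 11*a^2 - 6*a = (a)*(a^3 - 6*a^2 + 11*a - 6) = a*(a - 3)*(a^2 - 3*a + 2) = a*(a - 3)*(a - 1)*(a - 2)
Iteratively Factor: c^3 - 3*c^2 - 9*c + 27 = (c - 3)*(c^2 - 9) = (c - 3)^2*(c + 3)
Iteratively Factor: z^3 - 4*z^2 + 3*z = (z)*(z^2 - 4*z + 3) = z*(z - 3)*(z - 1)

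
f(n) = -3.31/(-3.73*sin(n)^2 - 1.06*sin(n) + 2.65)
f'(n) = -3.31*(7.46*sin(n)*cos(n) + 1.06*cos(n))/(-3.73*sin(n)^2 - 1.06*sin(n) + 2.65)^2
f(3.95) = -2.26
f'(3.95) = -4.61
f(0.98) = 4.12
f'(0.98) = -20.75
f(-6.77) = -1.42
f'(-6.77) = 1.31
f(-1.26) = -11.90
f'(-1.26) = 79.11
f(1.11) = 2.56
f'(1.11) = -6.83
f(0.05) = -1.28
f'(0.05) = -0.71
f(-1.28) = -13.67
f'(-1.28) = 98.54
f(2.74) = -1.99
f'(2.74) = 4.37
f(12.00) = -1.54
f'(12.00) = 1.79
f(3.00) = -1.36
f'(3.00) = 1.18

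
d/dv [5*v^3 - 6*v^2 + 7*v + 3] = 15*v^2 - 12*v + 7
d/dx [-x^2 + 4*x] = 4 - 2*x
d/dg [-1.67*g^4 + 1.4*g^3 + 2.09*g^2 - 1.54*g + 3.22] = -6.68*g^3 + 4.2*g^2 + 4.18*g - 1.54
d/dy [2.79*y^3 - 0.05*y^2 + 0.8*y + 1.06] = 8.37*y^2 - 0.1*y + 0.8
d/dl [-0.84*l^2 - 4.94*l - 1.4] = -1.68*l - 4.94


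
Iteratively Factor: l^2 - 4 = (l - 2)*(l + 2)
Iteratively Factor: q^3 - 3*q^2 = (q - 3)*(q^2) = q*(q - 3)*(q)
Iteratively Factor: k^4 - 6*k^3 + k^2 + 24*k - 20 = (k - 5)*(k^3 - k^2 - 4*k + 4) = (k - 5)*(k - 1)*(k^2 - 4) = (k - 5)*(k - 2)*(k - 1)*(k + 2)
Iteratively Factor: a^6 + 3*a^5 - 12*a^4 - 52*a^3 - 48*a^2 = (a - 4)*(a^5 + 7*a^4 + 16*a^3 + 12*a^2) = (a - 4)*(a + 3)*(a^4 + 4*a^3 + 4*a^2) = a*(a - 4)*(a + 3)*(a^3 + 4*a^2 + 4*a) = a*(a - 4)*(a + 2)*(a + 3)*(a^2 + 2*a) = a^2*(a - 4)*(a + 2)*(a + 3)*(a + 2)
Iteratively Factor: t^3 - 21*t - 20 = (t + 4)*(t^2 - 4*t - 5) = (t - 5)*(t + 4)*(t + 1)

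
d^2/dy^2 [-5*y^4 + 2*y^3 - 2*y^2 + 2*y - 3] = -60*y^2 + 12*y - 4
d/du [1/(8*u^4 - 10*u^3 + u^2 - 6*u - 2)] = 2*(-16*u^3 + 15*u^2 - u + 3)/(-8*u^4 + 10*u^3 - u^2 + 6*u + 2)^2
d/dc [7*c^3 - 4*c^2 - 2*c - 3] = 21*c^2 - 8*c - 2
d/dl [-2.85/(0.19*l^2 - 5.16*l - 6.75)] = (1.083*l - 14.706)/(-0.19*l^2 + 5.16*l + 6.75)^2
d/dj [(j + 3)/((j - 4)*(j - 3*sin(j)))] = ((j - 4)*(j + 3)*(3*cos(j) - 1) + (j - 4)*(j - 3*sin(j)) - (j + 3)*(j - 3*sin(j)))/((j - 4)^2*(j - 3*sin(j))^2)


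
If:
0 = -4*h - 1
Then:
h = -1/4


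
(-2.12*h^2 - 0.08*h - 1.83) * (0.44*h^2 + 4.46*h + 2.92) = -0.9328*h^4 - 9.4904*h^3 - 7.3524*h^2 - 8.3954*h - 5.3436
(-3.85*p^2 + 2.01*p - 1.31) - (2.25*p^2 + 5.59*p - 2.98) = -6.1*p^2 - 3.58*p + 1.67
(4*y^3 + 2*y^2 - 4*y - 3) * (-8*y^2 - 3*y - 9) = -32*y^5 - 28*y^4 - 10*y^3 + 18*y^2 + 45*y + 27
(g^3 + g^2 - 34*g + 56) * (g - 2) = g^4 - g^3 - 36*g^2 + 124*g - 112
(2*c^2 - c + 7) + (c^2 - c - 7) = 3*c^2 - 2*c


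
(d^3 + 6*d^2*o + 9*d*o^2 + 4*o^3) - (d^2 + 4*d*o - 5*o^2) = d^3 + 6*d^2*o - d^2 + 9*d*o^2 - 4*d*o + 4*o^3 + 5*o^2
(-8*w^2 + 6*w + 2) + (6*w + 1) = -8*w^2 + 12*w + 3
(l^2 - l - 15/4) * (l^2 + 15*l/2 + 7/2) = l^4 + 13*l^3/2 - 31*l^2/4 - 253*l/8 - 105/8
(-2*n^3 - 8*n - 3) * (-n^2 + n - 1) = 2*n^5 - 2*n^4 + 10*n^3 - 5*n^2 + 5*n + 3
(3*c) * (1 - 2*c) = -6*c^2 + 3*c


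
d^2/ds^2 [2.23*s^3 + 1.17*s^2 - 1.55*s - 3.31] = 13.38*s + 2.34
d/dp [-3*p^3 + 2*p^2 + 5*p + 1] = -9*p^2 + 4*p + 5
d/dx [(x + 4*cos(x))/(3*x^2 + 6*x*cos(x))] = -(2*x^2*sin(x) + x^2 + 8*x*cos(x) + 8*cos(x)^2)/(3*x^2*(x + 2*cos(x))^2)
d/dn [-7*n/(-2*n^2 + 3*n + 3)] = 7*(-2*n^2 - 3)/(4*n^4 - 12*n^3 - 3*n^2 + 18*n + 9)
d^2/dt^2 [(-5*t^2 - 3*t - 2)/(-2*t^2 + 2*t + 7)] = 2*(32*t^3 + 234*t^2 + 102*t + 239)/(8*t^6 - 24*t^5 - 60*t^4 + 160*t^3 + 210*t^2 - 294*t - 343)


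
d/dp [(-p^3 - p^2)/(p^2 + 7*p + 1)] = p*(-p^3 - 14*p^2 - 10*p - 2)/(p^4 + 14*p^3 + 51*p^2 + 14*p + 1)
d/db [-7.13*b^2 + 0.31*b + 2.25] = 0.31 - 14.26*b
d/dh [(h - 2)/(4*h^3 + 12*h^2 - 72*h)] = (h*(h^2 + 3*h - 18) - 3*(h - 2)*(h^2 + 2*h - 6))/(4*h^2*(h^2 + 3*h - 18)^2)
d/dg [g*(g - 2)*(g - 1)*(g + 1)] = 4*g^3 - 6*g^2 - 2*g + 2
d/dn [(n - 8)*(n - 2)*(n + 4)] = 3*n^2 - 12*n - 24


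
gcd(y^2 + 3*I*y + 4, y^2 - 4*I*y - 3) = y - I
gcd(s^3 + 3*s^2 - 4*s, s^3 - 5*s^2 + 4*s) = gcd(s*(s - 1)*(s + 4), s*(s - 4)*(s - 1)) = s^2 - s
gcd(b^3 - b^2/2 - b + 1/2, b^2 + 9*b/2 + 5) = 1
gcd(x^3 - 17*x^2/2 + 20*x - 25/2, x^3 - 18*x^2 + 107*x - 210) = x - 5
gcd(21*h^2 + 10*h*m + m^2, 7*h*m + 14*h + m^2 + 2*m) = 7*h + m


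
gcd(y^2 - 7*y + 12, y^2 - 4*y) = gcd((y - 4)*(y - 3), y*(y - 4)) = y - 4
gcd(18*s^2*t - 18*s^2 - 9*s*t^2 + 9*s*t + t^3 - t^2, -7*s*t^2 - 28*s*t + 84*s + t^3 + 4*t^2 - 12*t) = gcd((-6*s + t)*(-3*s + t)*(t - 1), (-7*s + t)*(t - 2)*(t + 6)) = 1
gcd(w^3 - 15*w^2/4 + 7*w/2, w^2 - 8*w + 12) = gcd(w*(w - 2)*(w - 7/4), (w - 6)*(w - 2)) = w - 2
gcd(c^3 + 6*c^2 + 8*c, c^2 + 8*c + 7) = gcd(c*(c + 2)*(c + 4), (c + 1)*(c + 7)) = 1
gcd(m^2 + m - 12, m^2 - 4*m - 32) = m + 4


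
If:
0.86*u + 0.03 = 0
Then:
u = -0.03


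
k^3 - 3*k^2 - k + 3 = (k - 3)*(k - 1)*(k + 1)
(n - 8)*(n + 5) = n^2 - 3*n - 40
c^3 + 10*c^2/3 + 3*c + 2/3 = (c + 1/3)*(c + 1)*(c + 2)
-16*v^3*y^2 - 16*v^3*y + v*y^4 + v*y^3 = y*(-4*v + y)*(4*v + y)*(v*y + v)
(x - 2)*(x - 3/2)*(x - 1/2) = x^3 - 4*x^2 + 19*x/4 - 3/2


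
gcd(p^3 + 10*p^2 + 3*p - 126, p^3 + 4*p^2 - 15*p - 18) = p^2 + 3*p - 18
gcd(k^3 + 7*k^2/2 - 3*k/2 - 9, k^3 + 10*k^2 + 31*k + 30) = k^2 + 5*k + 6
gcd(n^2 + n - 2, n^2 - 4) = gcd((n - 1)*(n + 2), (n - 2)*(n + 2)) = n + 2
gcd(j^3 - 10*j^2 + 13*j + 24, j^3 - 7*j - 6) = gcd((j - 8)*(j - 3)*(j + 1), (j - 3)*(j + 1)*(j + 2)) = j^2 - 2*j - 3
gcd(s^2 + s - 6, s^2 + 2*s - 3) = s + 3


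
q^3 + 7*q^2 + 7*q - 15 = (q - 1)*(q + 3)*(q + 5)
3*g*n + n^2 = n*(3*g + n)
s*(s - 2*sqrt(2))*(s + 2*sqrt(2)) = s^3 - 8*s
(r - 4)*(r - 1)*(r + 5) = r^3 - 21*r + 20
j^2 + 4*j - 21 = (j - 3)*(j + 7)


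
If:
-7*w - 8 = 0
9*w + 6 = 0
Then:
No Solution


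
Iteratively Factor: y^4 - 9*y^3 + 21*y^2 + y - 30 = (y + 1)*(y^3 - 10*y^2 + 31*y - 30) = (y - 5)*(y + 1)*(y^2 - 5*y + 6) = (y - 5)*(y - 3)*(y + 1)*(y - 2)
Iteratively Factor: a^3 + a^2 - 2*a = (a + 2)*(a^2 - a) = a*(a + 2)*(a - 1)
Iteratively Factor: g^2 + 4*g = (g + 4)*(g)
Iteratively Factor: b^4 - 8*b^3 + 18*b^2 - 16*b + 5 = (b - 1)*(b^3 - 7*b^2 + 11*b - 5) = (b - 1)^2*(b^2 - 6*b + 5) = (b - 5)*(b - 1)^2*(b - 1)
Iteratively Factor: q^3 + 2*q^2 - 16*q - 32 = (q + 2)*(q^2 - 16) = (q + 2)*(q + 4)*(q - 4)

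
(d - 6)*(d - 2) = d^2 - 8*d + 12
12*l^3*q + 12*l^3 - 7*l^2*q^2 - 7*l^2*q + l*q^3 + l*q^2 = (-4*l + q)*(-3*l + q)*(l*q + l)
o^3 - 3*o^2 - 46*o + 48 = (o - 8)*(o - 1)*(o + 6)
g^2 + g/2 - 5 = (g - 2)*(g + 5/2)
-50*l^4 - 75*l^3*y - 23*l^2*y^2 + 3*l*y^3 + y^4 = (-5*l + y)*(l + y)*(2*l + y)*(5*l + y)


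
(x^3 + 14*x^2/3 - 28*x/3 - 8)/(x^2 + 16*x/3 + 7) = (3*x^3 + 14*x^2 - 28*x - 24)/(3*x^2 + 16*x + 21)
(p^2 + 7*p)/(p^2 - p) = (p + 7)/(p - 1)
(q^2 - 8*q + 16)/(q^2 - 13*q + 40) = (q^2 - 8*q + 16)/(q^2 - 13*q + 40)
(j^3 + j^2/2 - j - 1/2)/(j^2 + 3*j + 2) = (2*j^2 - j - 1)/(2*(j + 2))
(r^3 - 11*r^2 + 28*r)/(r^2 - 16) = r*(r - 7)/(r + 4)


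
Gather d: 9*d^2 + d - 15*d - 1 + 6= 9*d^2 - 14*d + 5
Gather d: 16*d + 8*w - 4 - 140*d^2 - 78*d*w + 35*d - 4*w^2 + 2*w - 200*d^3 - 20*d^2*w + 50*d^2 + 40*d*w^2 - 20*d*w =-200*d^3 + d^2*(-20*w - 90) + d*(40*w^2 - 98*w + 51) - 4*w^2 + 10*w - 4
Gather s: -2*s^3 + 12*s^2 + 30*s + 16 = -2*s^3 + 12*s^2 + 30*s + 16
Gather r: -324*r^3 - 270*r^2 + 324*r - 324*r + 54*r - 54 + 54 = -324*r^3 - 270*r^2 + 54*r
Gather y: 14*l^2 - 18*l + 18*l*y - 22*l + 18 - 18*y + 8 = 14*l^2 - 40*l + y*(18*l - 18) + 26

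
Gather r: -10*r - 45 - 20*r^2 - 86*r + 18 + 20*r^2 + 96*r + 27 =0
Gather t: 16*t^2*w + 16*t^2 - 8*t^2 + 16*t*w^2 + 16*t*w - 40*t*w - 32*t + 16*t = t^2*(16*w + 8) + t*(16*w^2 - 24*w - 16)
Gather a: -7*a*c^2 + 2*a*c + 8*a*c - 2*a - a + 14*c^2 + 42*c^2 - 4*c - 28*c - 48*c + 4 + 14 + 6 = a*(-7*c^2 + 10*c - 3) + 56*c^2 - 80*c + 24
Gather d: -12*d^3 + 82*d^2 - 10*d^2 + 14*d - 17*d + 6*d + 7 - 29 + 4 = -12*d^3 + 72*d^2 + 3*d - 18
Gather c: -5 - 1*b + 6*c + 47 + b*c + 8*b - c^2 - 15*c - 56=7*b - c^2 + c*(b - 9) - 14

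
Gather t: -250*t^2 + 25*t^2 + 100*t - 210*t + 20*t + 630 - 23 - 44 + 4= -225*t^2 - 90*t + 567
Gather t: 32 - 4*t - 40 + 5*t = t - 8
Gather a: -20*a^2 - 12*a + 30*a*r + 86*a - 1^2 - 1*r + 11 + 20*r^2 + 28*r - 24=-20*a^2 + a*(30*r + 74) + 20*r^2 + 27*r - 14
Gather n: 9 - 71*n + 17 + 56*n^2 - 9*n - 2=56*n^2 - 80*n + 24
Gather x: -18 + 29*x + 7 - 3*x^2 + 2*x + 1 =-3*x^2 + 31*x - 10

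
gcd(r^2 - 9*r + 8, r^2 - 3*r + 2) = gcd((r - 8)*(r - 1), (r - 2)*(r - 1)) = r - 1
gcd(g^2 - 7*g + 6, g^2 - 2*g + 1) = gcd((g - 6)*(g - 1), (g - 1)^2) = g - 1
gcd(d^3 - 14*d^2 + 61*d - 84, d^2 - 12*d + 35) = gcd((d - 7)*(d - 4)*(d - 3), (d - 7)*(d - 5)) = d - 7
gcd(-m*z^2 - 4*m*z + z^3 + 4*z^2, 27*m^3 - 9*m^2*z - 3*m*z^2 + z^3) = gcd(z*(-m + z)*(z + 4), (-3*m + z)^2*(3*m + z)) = 1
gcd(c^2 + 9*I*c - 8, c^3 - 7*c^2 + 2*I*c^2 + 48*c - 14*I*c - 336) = c + 8*I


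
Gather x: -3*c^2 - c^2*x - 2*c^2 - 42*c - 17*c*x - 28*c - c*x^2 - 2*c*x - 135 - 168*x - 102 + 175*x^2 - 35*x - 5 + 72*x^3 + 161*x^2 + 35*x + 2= -5*c^2 - 70*c + 72*x^3 + x^2*(336 - c) + x*(-c^2 - 19*c - 168) - 240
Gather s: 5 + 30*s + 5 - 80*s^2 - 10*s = -80*s^2 + 20*s + 10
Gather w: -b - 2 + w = -b + w - 2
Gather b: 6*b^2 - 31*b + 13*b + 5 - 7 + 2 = 6*b^2 - 18*b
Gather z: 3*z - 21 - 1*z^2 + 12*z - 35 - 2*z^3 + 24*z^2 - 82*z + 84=-2*z^3 + 23*z^2 - 67*z + 28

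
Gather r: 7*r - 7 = 7*r - 7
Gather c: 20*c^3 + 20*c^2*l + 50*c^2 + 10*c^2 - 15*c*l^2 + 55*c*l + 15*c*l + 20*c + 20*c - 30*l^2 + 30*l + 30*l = 20*c^3 + c^2*(20*l + 60) + c*(-15*l^2 + 70*l + 40) - 30*l^2 + 60*l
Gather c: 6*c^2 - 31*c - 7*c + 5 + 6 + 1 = 6*c^2 - 38*c + 12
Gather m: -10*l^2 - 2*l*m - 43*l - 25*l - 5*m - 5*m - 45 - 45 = -10*l^2 - 68*l + m*(-2*l - 10) - 90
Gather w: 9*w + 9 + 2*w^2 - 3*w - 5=2*w^2 + 6*w + 4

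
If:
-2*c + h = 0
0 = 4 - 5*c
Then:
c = 4/5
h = 8/5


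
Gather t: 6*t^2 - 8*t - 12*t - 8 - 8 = 6*t^2 - 20*t - 16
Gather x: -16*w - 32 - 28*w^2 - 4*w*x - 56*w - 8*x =-28*w^2 - 72*w + x*(-4*w - 8) - 32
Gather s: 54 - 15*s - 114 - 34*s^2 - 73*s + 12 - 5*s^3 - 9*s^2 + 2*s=-5*s^3 - 43*s^2 - 86*s - 48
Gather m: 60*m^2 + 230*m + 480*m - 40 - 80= 60*m^2 + 710*m - 120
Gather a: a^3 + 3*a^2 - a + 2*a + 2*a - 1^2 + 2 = a^3 + 3*a^2 + 3*a + 1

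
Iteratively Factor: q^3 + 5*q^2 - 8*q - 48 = (q - 3)*(q^2 + 8*q + 16) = (q - 3)*(q + 4)*(q + 4)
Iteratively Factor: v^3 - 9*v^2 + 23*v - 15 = (v - 1)*(v^2 - 8*v + 15) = (v - 3)*(v - 1)*(v - 5)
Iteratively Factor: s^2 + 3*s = (s)*(s + 3)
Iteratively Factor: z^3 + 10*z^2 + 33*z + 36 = (z + 4)*(z^2 + 6*z + 9) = (z + 3)*(z + 4)*(z + 3)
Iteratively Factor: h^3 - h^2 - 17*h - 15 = (h - 5)*(h^2 + 4*h + 3) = (h - 5)*(h + 3)*(h + 1)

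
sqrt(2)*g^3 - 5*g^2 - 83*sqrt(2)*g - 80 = (g - 8*sqrt(2))*(g + 5*sqrt(2))*(sqrt(2)*g + 1)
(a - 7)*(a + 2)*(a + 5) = a^3 - 39*a - 70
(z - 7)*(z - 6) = z^2 - 13*z + 42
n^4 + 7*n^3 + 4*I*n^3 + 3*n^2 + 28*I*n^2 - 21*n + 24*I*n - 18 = (n + 1)*(n + 6)*(n + I)*(n + 3*I)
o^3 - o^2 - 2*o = o*(o - 2)*(o + 1)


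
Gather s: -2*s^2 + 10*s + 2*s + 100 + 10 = -2*s^2 + 12*s + 110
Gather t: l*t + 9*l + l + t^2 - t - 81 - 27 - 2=10*l + t^2 + t*(l - 1) - 110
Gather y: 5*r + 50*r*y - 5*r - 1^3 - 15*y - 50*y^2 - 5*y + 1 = -50*y^2 + y*(50*r - 20)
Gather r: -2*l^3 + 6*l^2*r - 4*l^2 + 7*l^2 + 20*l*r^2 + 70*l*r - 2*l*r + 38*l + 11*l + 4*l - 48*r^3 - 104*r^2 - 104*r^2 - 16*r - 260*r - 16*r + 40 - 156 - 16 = -2*l^3 + 3*l^2 + 53*l - 48*r^3 + r^2*(20*l - 208) + r*(6*l^2 + 68*l - 292) - 132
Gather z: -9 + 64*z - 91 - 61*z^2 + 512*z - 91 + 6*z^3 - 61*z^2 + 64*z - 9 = 6*z^3 - 122*z^2 + 640*z - 200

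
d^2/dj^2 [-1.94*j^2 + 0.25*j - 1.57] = -3.88000000000000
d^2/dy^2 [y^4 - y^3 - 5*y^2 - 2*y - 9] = 12*y^2 - 6*y - 10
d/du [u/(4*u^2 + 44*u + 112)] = (28 - u^2)/(4*(u^4 + 22*u^3 + 177*u^2 + 616*u + 784))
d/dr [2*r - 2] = 2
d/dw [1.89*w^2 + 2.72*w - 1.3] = 3.78*w + 2.72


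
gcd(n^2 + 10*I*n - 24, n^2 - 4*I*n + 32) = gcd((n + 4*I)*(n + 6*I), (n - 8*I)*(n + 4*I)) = n + 4*I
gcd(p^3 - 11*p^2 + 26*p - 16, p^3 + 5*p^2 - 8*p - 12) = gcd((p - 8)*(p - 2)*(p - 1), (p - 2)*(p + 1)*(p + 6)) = p - 2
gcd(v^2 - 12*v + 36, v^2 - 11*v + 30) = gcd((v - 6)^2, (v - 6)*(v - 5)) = v - 6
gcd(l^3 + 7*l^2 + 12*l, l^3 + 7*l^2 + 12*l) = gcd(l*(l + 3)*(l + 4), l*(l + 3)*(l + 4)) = l^3 + 7*l^2 + 12*l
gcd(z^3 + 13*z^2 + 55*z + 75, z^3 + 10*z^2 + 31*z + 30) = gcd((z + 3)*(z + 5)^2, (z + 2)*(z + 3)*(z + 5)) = z^2 + 8*z + 15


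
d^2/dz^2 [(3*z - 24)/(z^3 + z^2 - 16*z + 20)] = 6*(3*z^3 - 33*z^2 - 191*z - 392)/(z^7 + 7*z^6 - 21*z^5 - 147*z^4 + 336*z^3 + 840*z^2 - 2800*z + 2000)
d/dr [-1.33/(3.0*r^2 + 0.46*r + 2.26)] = (7.98*r + 0.6118)/(3.0*r^2 + 0.46*r + 2.26)^2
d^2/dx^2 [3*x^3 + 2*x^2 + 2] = 18*x + 4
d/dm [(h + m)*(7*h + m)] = 8*h + 2*m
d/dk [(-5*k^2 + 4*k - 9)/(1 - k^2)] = 4*(k^2 - 7*k + 1)/(k^4 - 2*k^2 + 1)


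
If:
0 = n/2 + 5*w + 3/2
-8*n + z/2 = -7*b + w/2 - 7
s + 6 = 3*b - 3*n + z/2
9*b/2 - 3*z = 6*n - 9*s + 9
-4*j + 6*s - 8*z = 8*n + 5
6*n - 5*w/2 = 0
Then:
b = 6946/875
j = 649013/3500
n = -3/25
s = -7962/175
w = -36/125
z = -15918/125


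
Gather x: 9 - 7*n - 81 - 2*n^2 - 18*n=-2*n^2 - 25*n - 72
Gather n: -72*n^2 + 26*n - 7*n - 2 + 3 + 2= -72*n^2 + 19*n + 3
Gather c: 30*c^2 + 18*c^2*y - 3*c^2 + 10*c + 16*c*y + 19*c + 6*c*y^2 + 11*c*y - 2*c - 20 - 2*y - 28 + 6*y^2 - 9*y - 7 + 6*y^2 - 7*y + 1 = c^2*(18*y + 27) + c*(6*y^2 + 27*y + 27) + 12*y^2 - 18*y - 54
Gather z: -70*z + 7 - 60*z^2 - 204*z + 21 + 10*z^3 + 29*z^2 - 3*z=10*z^3 - 31*z^2 - 277*z + 28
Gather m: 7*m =7*m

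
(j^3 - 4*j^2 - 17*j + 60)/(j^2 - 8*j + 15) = j + 4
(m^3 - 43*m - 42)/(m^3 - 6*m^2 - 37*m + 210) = (m + 1)/(m - 5)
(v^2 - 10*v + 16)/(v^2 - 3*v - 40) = (v - 2)/(v + 5)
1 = 1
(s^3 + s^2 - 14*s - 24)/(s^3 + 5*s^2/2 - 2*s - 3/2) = 2*(s^2 - 2*s - 8)/(2*s^2 - s - 1)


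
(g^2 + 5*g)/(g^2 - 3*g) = (g + 5)/(g - 3)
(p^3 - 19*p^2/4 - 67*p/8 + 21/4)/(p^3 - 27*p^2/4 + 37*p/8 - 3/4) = (4*p + 7)/(4*p - 1)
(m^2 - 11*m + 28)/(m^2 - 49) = (m - 4)/(m + 7)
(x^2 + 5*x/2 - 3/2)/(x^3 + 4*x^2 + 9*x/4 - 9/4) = 2/(2*x + 3)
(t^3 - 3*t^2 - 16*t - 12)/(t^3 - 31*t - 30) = (t + 2)/(t + 5)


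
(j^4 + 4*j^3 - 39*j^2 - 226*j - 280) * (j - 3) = j^5 + j^4 - 51*j^3 - 109*j^2 + 398*j + 840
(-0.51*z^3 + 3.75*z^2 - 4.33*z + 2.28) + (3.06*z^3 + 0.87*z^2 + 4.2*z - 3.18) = 2.55*z^3 + 4.62*z^2 - 0.13*z - 0.9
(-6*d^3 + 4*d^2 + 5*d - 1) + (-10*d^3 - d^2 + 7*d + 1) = -16*d^3 + 3*d^2 + 12*d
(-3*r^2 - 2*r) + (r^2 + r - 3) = -2*r^2 - r - 3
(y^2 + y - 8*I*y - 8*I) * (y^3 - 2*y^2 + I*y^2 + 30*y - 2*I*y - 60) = y^5 - y^4 - 7*I*y^4 + 36*y^3 + 7*I*y^3 - 38*y^2 - 226*I*y^2 - 76*y + 240*I*y + 480*I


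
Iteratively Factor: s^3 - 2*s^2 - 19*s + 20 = (s - 1)*(s^2 - s - 20) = (s - 1)*(s + 4)*(s - 5)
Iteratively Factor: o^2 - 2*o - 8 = (o - 4)*(o + 2)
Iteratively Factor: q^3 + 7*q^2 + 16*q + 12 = (q + 2)*(q^2 + 5*q + 6) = (q + 2)*(q + 3)*(q + 2)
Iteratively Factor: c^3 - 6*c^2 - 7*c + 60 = (c + 3)*(c^2 - 9*c + 20) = (c - 5)*(c + 3)*(c - 4)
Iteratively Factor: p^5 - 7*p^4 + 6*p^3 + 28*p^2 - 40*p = (p - 2)*(p^4 - 5*p^3 - 4*p^2 + 20*p) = (p - 5)*(p - 2)*(p^3 - 4*p) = (p - 5)*(p - 2)^2*(p^2 + 2*p) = p*(p - 5)*(p - 2)^2*(p + 2)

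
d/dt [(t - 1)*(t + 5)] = 2*t + 4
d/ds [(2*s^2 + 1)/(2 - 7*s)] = (-14*s^2 + 8*s + 7)/(49*s^2 - 28*s + 4)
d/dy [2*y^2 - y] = 4*y - 1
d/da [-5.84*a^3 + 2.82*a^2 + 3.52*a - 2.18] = -17.52*a^2 + 5.64*a + 3.52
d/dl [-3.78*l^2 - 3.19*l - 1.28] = -7.56*l - 3.19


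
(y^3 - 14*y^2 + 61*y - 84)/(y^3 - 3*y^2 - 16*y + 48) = (y - 7)/(y + 4)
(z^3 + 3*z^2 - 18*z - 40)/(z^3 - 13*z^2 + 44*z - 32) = (z^2 + 7*z + 10)/(z^2 - 9*z + 8)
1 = 1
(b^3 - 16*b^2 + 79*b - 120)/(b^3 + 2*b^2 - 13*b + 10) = (b^3 - 16*b^2 + 79*b - 120)/(b^3 + 2*b^2 - 13*b + 10)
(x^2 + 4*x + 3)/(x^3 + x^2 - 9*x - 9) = 1/(x - 3)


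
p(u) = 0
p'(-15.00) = 0.00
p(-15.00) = 0.00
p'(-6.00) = 0.00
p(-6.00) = 0.00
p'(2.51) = 0.00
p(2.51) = 0.00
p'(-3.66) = 0.00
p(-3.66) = 0.00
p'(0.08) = 0.00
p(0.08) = 0.00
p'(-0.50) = 0.00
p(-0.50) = 0.00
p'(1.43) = 0.00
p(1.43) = 0.00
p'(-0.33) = 0.00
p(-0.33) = 0.00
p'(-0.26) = 0.00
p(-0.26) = 0.00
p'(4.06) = 0.00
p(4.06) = 0.00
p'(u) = 0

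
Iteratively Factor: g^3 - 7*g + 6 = (g - 1)*(g^2 + g - 6) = (g - 1)*(g + 3)*(g - 2)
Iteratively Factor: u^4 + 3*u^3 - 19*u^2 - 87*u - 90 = (u + 3)*(u^3 - 19*u - 30) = (u + 2)*(u + 3)*(u^2 - 2*u - 15) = (u - 5)*(u + 2)*(u + 3)*(u + 3)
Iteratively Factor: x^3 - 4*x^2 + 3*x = (x)*(x^2 - 4*x + 3) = x*(x - 3)*(x - 1)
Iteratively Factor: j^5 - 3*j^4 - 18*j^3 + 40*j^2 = (j - 2)*(j^4 - j^3 - 20*j^2) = (j - 2)*(j + 4)*(j^3 - 5*j^2) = j*(j - 2)*(j + 4)*(j^2 - 5*j) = j^2*(j - 2)*(j + 4)*(j - 5)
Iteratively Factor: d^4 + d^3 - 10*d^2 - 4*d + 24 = (d - 2)*(d^3 + 3*d^2 - 4*d - 12) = (d - 2)*(d + 3)*(d^2 - 4) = (d - 2)*(d + 2)*(d + 3)*(d - 2)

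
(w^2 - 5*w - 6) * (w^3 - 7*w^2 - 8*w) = w^5 - 12*w^4 + 21*w^3 + 82*w^2 + 48*w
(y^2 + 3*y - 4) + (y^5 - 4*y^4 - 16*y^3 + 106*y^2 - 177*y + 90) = y^5 - 4*y^4 - 16*y^3 + 107*y^2 - 174*y + 86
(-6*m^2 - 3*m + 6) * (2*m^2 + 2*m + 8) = -12*m^4 - 18*m^3 - 42*m^2 - 12*m + 48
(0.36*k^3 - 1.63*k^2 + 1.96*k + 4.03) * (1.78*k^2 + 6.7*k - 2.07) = 0.6408*k^5 - 0.4894*k^4 - 8.1774*k^3 + 23.6795*k^2 + 22.9438*k - 8.3421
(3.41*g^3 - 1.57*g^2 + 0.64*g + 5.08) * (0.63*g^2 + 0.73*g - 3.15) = 2.1483*g^5 + 1.5002*g^4 - 11.4844*g^3 + 8.6131*g^2 + 1.6924*g - 16.002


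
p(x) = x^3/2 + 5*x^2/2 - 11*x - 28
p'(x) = 3*x^2/2 + 5*x - 11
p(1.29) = -36.96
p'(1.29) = -2.05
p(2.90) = -26.68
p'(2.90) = 16.12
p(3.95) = -1.63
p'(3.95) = 32.15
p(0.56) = -33.29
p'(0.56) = -7.73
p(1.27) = -36.91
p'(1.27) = -2.23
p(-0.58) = -20.88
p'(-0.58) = -13.40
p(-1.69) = -4.68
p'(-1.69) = -15.17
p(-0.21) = -25.58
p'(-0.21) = -11.98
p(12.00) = 1064.00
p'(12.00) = 265.00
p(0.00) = -28.00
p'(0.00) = -11.00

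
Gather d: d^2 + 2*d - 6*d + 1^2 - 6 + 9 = d^2 - 4*d + 4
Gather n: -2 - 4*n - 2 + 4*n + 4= 0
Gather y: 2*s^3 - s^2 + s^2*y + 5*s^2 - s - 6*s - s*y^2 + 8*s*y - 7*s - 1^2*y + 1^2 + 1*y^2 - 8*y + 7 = 2*s^3 + 4*s^2 - 14*s + y^2*(1 - s) + y*(s^2 + 8*s - 9) + 8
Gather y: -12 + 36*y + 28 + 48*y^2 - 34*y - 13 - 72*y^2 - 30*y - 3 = -24*y^2 - 28*y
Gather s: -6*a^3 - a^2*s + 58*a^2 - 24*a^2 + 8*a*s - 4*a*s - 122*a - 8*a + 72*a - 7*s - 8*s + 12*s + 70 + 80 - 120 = -6*a^3 + 34*a^2 - 58*a + s*(-a^2 + 4*a - 3) + 30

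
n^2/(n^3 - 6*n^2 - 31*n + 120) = n^2/(n^3 - 6*n^2 - 31*n + 120)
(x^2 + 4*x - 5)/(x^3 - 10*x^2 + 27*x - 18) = (x + 5)/(x^2 - 9*x + 18)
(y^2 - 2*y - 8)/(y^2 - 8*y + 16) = (y + 2)/(y - 4)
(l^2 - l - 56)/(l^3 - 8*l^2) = (l + 7)/l^2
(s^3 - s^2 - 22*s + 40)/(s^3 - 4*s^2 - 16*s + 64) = (s^2 + 3*s - 10)/(s^2 - 16)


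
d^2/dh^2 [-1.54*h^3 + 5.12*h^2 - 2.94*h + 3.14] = 10.24 - 9.24*h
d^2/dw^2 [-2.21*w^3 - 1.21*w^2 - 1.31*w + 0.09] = -13.26*w - 2.42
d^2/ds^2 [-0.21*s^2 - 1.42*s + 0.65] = -0.420000000000000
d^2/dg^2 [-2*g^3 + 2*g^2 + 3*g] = 4 - 12*g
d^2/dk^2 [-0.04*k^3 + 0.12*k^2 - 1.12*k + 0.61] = 0.24 - 0.24*k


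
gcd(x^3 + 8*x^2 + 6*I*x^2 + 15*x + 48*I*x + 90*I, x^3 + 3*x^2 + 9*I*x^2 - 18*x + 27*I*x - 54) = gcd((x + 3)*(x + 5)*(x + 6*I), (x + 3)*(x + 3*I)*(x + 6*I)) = x^2 + x*(3 + 6*I) + 18*I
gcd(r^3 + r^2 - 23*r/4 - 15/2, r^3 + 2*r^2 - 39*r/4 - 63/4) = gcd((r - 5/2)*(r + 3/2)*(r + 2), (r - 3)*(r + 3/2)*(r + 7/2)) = r + 3/2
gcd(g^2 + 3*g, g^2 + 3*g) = g^2 + 3*g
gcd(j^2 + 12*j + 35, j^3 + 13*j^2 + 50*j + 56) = j + 7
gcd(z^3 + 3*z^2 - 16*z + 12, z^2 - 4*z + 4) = z - 2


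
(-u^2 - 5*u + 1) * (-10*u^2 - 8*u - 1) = 10*u^4 + 58*u^3 + 31*u^2 - 3*u - 1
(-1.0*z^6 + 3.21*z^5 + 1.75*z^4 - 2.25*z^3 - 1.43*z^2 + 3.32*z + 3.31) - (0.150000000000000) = -1.0*z^6 + 3.21*z^5 + 1.75*z^4 - 2.25*z^3 - 1.43*z^2 + 3.32*z + 3.16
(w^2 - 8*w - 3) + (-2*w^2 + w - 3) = -w^2 - 7*w - 6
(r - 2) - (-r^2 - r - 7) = r^2 + 2*r + 5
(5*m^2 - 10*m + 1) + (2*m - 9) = 5*m^2 - 8*m - 8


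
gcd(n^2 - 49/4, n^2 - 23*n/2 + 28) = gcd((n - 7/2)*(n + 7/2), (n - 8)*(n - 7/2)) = n - 7/2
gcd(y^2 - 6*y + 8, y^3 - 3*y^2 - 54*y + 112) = y - 2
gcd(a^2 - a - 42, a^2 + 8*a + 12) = a + 6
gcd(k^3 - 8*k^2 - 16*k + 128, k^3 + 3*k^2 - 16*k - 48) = k^2 - 16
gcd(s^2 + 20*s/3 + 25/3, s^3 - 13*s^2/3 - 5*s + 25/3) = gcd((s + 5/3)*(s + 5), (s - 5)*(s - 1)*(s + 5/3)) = s + 5/3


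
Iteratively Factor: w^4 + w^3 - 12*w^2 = (w)*(w^3 + w^2 - 12*w) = w*(w - 3)*(w^2 + 4*w) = w^2*(w - 3)*(w + 4)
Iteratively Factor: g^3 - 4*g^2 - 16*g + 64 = (g - 4)*(g^2 - 16) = (g - 4)*(g + 4)*(g - 4)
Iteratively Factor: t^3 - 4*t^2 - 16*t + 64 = (t - 4)*(t^2 - 16) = (t - 4)*(t + 4)*(t - 4)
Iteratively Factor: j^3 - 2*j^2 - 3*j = (j + 1)*(j^2 - 3*j) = j*(j + 1)*(j - 3)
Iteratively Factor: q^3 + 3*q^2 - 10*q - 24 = (q - 3)*(q^2 + 6*q + 8) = (q - 3)*(q + 2)*(q + 4)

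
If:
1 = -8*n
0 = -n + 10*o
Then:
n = -1/8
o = -1/80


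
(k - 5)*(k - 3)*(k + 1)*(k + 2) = k^4 - 5*k^3 - 7*k^2 + 29*k + 30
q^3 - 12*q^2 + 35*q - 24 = (q - 8)*(q - 3)*(q - 1)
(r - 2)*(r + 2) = r^2 - 4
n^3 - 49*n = n*(n - 7)*(n + 7)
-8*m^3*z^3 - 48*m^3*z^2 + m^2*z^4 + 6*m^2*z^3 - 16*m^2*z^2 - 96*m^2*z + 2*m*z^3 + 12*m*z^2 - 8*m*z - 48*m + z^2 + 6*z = (-8*m + z)*(z + 6)*(m*z + 1)^2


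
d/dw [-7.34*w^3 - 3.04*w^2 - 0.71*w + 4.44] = -22.02*w^2 - 6.08*w - 0.71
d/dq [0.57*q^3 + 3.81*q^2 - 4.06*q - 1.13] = 1.71*q^2 + 7.62*q - 4.06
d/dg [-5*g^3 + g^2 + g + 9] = -15*g^2 + 2*g + 1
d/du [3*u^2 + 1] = 6*u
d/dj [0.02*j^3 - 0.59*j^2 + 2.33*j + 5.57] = 0.06*j^2 - 1.18*j + 2.33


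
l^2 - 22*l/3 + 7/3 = (l - 7)*(l - 1/3)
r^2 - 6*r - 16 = (r - 8)*(r + 2)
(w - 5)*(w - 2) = w^2 - 7*w + 10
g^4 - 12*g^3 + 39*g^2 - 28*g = g*(g - 7)*(g - 4)*(g - 1)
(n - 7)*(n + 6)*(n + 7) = n^3 + 6*n^2 - 49*n - 294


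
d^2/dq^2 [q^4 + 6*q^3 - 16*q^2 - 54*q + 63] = 12*q^2 + 36*q - 32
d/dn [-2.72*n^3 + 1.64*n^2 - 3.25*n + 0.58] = -8.16*n^2 + 3.28*n - 3.25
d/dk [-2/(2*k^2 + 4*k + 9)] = 8*(k + 1)/(2*k^2 + 4*k + 9)^2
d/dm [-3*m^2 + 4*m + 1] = 4 - 6*m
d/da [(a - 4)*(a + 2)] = 2*a - 2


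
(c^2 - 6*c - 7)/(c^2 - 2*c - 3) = (c - 7)/(c - 3)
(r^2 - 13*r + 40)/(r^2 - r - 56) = (r - 5)/(r + 7)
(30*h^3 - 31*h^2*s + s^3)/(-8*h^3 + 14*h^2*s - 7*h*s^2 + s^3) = (-30*h^2 + h*s + s^2)/(8*h^2 - 6*h*s + s^2)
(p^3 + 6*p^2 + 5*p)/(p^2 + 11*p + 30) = p*(p + 1)/(p + 6)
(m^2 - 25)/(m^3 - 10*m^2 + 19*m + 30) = (m + 5)/(m^2 - 5*m - 6)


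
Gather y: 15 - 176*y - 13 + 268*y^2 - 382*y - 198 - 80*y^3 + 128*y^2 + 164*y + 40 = -80*y^3 + 396*y^2 - 394*y - 156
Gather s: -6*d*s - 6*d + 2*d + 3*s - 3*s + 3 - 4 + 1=-6*d*s - 4*d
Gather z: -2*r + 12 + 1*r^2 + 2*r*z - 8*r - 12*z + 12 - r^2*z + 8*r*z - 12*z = r^2 - 10*r + z*(-r^2 + 10*r - 24) + 24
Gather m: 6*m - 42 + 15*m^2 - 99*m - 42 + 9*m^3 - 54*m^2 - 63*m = 9*m^3 - 39*m^2 - 156*m - 84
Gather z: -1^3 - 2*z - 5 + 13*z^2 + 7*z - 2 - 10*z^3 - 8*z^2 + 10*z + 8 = -10*z^3 + 5*z^2 + 15*z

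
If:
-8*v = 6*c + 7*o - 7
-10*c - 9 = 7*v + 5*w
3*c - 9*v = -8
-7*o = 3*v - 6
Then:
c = -31/69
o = 87/161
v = 17/23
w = -668/345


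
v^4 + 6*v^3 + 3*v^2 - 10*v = v*(v - 1)*(v + 2)*(v + 5)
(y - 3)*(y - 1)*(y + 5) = y^3 + y^2 - 17*y + 15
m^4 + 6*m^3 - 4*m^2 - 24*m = m*(m - 2)*(m + 2)*(m + 6)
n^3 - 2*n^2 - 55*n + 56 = (n - 8)*(n - 1)*(n + 7)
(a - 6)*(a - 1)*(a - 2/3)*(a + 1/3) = a^4 - 22*a^3/3 + 73*a^2/9 - 4*a/9 - 4/3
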